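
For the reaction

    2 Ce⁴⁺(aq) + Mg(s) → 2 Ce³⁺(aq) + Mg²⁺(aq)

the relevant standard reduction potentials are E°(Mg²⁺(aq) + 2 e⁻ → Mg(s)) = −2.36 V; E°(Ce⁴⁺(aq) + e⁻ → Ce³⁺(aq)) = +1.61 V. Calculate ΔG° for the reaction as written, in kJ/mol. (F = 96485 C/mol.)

In the reaction as written Ce⁴⁺(aq) is reduced, so the Ce⁴⁺/Ce³⁺ couple is the cathode and Mg²⁺/Mg is the anode.
E°cell = +1.61 − (−2.36) = +3.97 V; balancing electrons gives n = 2.
ΔG° = −nFE°cell = −(2)(96485)(+3.97) J/mol = −766 kJ/mol.

−766 kJ/mol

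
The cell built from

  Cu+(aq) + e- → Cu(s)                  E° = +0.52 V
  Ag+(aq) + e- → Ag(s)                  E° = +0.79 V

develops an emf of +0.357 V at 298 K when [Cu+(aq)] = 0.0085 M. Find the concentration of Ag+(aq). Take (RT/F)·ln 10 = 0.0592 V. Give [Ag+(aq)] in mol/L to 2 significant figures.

With Ag⁺/Ag at the cathode and Cu⁺/Cu at the anode, E°cell = +0.79 − (+0.52) = +0.27 V (n = 1).
Rearranging E = E° − (0.0592/n)·log Q gives log Q = 1(+0.27 − (+0.357))/0.0592 = −1.470.
Balancing electrons gives Ag+(aq) + Cu(s) → Ag(s) + Cu+(aq); thus Q = [Cu+(aq)] / [Ag+(aq)].
Isolating [Ag+(aq)] in Q = 10^{−1.470} yields log [Ag+(aq)] = −0.601, i.e. 0.25 M.

0.25 M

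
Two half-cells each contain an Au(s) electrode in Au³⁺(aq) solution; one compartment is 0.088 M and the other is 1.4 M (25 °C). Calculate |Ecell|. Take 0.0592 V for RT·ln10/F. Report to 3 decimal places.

For a concentration cell E°cell = 0, since both electrodes use the same couple.
The compartment with the higher Au³⁺(aq) concentration (1.4 M) acts as the cathode; ions are reduced there and produced at the dilute (0.088 M) anode.
With n = 3, Ecell = −(0.0592/3)·log([dilute]/[conc]) = −(0.0592/3)·log(0.088/1.4) = +0.024 V.

0.024 V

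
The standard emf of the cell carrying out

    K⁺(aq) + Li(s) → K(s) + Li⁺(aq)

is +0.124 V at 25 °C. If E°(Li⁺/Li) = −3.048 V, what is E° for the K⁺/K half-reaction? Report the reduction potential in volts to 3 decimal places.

In the reaction as written the K⁺/K couple is reduced (cathode) and Li⁺/Li is oxidized (anode), so E°cell = E°(K⁺/K) − E°(Li⁺/Li).
E°(K⁺/K) = E°cell + E°(anode) = +0.124 + (−3.048) = −2.924 V.

−2.924 V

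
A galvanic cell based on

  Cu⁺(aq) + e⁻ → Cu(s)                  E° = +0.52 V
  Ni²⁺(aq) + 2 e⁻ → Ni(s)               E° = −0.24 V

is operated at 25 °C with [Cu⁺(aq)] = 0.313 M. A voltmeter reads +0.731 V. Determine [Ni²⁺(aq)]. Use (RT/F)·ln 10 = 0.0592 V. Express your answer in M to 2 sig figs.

0.94 M

Cu⁺/Cu is the cathode (higher E°); E°cell = +0.52 − (−0.24) = +0.76 V with n = 2.
From the Nernst equation, log Q = n(E° − E)/0.0592 = 2·(+0.76 − (+0.731))/0.0592 = 0.980.
For 2 Cu⁺(aq) + Ni(s) → 2 Cu(s) + Ni²⁺(aq), the reaction quotient is Q = [Ni²⁺(aq)] / [Cu⁺(aq)]^2.
Solving for the unknown gives log [Ni²⁺(aq)] = −0.029, so [Ni²⁺(aq)] ≈ 0.94 M.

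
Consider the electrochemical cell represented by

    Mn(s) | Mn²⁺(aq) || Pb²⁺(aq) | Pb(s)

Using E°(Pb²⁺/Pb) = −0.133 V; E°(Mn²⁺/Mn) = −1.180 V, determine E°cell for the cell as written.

By convention the left-hand electrode in cell notation is the anode (oxidation) and the right-hand electrode is the cathode (reduction).
E°cell = E°(right) − E°(left) = −0.133 − (−1.180) = +1.047 V.

+1.047 V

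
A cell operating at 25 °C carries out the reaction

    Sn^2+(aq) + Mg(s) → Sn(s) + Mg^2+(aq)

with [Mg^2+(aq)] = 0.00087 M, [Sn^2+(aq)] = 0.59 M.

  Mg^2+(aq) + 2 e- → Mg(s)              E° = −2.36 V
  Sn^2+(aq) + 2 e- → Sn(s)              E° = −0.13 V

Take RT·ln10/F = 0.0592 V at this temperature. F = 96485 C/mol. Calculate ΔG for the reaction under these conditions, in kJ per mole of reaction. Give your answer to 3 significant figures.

−446 kJ/mol

The standard cell potential is −0.13 − (−2.36) = +2.23 V, with n = 2 electrons in the balanced equation.
Here Q = [Mg^2+(aq)] / [Sn^2+(aq)] = 0.00147 (log Q = −2.831), giving E = +2.23 − (0.0592/2)·(−2.831) = +2.3138 V.
Finally ΔG = −nFE = −(2)(96485 C/mol)(+2.3138 V) = −446 kJ/mol.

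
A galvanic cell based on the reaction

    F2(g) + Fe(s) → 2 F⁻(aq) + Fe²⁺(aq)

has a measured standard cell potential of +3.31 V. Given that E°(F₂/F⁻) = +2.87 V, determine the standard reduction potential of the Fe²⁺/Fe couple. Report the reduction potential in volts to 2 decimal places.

In the reaction as written the F₂/F⁻ couple is reduced (cathode) and Fe²⁺/Fe is oxidized (anode), so E°cell = E°(F₂/F⁻) − E°(Fe²⁺/Fe).
E°(Fe²⁺/Fe) = E°(cathode) − E°cell = +2.87 − (+3.31) = −0.44 V.

−0.44 V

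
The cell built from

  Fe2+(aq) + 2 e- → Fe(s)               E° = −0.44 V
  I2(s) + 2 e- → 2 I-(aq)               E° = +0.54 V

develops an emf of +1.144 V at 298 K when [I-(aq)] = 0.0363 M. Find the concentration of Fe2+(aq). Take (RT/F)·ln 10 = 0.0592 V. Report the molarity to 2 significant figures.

0.0022 M

The I₂/I⁻ couple has the larger reduction potential, so it is the cathode: E°cell = +0.54 − (−0.44) = +0.98 V and n = 2.
Rearranging E = E° − (0.0592/n)·log Q gives log Q = 2(+0.98 − (+1.144))/0.0592 = −5.541.
Balancing electrons gives I2(s) + Fe(s) → 2 I-(aq) + Fe2+(aq); thus Q = [I-(aq)]^2·[Fe2+(aq)].
Solving for the unknown gives log [Fe2+(aq)] = −2.661, so [Fe2+(aq)] ≈ 0.0022 M.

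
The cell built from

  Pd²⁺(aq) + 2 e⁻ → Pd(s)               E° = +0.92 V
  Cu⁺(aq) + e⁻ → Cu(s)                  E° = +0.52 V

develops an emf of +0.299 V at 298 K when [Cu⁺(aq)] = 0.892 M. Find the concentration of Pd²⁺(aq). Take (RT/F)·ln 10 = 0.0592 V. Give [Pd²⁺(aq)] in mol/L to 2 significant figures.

0.00031 M

The Pd²⁺/Pd couple has the larger reduction potential, so it is the cathode: E°cell = +0.92 − (+0.52) = +0.40 V and n = 2.
Since E = E° − (0.0592/n)·log Q, log Q = n(E° − E)/0.0592 = 3.412.
Balancing electrons gives Pd²⁺(aq) + 2 Cu(s) → Pd(s) + 2 Cu⁺(aq); thus Q = [Cu⁺(aq)]^2 / [Pd²⁺(aq)].
Isolating [Pd²⁺(aq)] in Q = 10^{3.412} yields log [Pd²⁺(aq)] = −3.511, i.e. 0.00031 M.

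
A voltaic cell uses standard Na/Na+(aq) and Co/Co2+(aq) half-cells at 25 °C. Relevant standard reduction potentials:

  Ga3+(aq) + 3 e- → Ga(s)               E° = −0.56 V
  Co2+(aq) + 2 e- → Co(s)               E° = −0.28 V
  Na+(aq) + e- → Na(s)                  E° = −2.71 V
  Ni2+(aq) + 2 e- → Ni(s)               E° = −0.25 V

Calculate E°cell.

The Co²⁺/Co couple has the higher E°, so Co ion is reduced (cathode) and Na is oxidized (anode).
E°cell = E°(cathode) − E°(anode) = −0.28 − (−2.71) = +2.43 V.

+2.43 V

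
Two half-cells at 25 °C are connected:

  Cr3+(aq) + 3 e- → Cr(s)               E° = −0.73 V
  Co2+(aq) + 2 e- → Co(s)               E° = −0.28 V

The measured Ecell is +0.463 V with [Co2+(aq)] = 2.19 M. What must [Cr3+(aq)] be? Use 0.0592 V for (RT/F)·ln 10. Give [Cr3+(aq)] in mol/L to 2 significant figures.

With Co²⁺/Co at the cathode and Cr³⁺/Cr at the anode, E°cell = −0.28 − (−0.73) = +0.45 V (n = 6).
Rearranging E = E° − (0.0592/n)·log Q gives log Q = 6(+0.45 − (+0.463))/0.0592 = −1.318.
For 3 Co2+(aq) + 2 Cr(s) → 3 Co(s) + 2 Cr3+(aq), the reaction quotient is Q = [Cr3+(aq)]^2 / [Co2+(aq)]^3.
Isolating [Cr3+(aq)] in Q = 10^{−1.318} yields log [Cr3+(aq)] = −0.148, i.e. 0.71 M.

0.71 M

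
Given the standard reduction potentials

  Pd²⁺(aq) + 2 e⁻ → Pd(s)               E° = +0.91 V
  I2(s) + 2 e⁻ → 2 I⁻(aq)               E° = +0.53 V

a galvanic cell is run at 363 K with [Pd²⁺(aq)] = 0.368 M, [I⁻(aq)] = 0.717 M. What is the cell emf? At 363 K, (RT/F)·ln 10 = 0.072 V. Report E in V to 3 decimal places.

Pd²⁺/Pd is reduced (cathode, E° = +0.91 V) and I₂/I⁻ is oxidized (anode).
E°cell = +0.91 − (+0.53) = +0.38 V, with n = 2 electrons transferred.
For the overall reaction Pd²⁺(aq) + 2 I⁻(aq) → Pd(s) + I2(s), Q = 1 / ([Pd²⁺(aq)]·[I⁻(aq)]^2) = 5.29, giving log Q = 0.723.
By the Nernst equation, E = +0.38 − (0.072/2)·(0.723) = +0.354 V.

+0.354 V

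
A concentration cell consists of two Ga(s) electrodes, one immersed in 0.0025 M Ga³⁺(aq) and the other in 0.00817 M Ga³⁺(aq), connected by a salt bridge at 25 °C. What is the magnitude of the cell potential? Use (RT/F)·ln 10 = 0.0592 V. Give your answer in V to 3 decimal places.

0.010 V

For a concentration cell E°cell = 0, since both electrodes use the same couple.
The compartment with the higher Ga³⁺(aq) concentration (0.00817 M) acts as the cathode; ions are reduced there and produced at the dilute (0.0025 M) anode.
With n = 3, Ecell = −(0.0592/3)·log([dilute]/[conc]) = −(0.0592/3)·log(0.0025/0.00817) = +0.010 V.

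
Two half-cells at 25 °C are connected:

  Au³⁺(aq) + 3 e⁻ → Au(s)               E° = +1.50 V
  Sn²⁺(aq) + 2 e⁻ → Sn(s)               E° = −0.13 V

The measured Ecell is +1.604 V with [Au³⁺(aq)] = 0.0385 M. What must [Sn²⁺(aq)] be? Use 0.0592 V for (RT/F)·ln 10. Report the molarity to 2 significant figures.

0.86 M

The Au³⁺/Au couple has the larger reduction potential, so it is the cathode: E°cell = +1.50 − (−0.13) = +1.63 V and n = 6.
Rearranging E = E° − (0.0592/n)·log Q gives log Q = 6(+1.63 − (+1.604))/0.0592 = 2.635.
For 2 Au³⁺(aq) + 3 Sn(s) → 2 Au(s) + 3 Sn²⁺(aq), the reaction quotient is Q = [Sn²⁺(aq)]^3 / [Au³⁺(aq)]^2.
Isolating [Sn²⁺(aq)] in Q = 10^{2.635} yields log [Sn²⁺(aq)] = −0.065, i.e. 0.86 M.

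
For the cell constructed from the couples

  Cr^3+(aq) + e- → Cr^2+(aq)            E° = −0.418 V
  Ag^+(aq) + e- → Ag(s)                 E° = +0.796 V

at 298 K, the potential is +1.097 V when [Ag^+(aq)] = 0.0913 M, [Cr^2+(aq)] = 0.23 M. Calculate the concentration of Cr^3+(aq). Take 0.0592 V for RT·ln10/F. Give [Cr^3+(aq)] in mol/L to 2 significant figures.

2.0 M

The Ag⁺/Ag couple has the larger reduction potential, so it is the cathode: E°cell = +0.796 − (−0.418) = +1.214 V and n = 1.
Rearranging E = E° − (0.0592/n)·log Q gives log Q = 1(+1.214 − (+1.097))/0.0592 = 1.976.
For Ag^+(aq) + Cr^2+(aq) → Ag(s) + Cr^3+(aq), the reaction quotient is Q = [Cr^3+(aq)] / ([Ag^+(aq)]·[Cr^2+(aq)]).
Substituting the known concentrations and solving, log [Cr^3+(aq)] = 0.298 and [Cr^3+(aq)] = 2.0 M.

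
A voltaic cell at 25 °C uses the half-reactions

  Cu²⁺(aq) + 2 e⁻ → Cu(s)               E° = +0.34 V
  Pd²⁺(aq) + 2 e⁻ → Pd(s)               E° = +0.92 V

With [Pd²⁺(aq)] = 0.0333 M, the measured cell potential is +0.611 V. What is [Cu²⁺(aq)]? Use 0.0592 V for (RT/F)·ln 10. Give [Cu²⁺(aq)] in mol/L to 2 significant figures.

0.0030 M

Pd²⁺/Pd is the cathode (higher E°); E°cell = +0.92 − (+0.34) = +0.58 V with n = 2.
Rearranging E = E° − (0.0592/n)·log Q gives log Q = 2(+0.58 − (+0.611))/0.0592 = −1.047.
Balancing electrons gives Pd²⁺(aq) + Cu(s) → Pd(s) + Cu²⁺(aq); thus Q = [Cu²⁺(aq)] / [Pd²⁺(aq)].
Substituting the known concentrations and solving, log [Cu²⁺(aq)] = −2.525 and [Cu²⁺(aq)] = 0.0030 M.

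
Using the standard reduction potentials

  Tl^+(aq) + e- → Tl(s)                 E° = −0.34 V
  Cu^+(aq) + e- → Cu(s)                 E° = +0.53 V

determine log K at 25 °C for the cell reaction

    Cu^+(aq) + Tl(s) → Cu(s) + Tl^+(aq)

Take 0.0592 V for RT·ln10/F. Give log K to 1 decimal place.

log K = 14.7

The Cu⁺/Cu couple is reduced (cathode); E°cell = +0.53 − (−0.34) = +0.87 V with n = 1.
At equilibrium E = 0, so log K = nE°cell / 0.0592 = (1)(+0.87) / 0.0592 = 14.7.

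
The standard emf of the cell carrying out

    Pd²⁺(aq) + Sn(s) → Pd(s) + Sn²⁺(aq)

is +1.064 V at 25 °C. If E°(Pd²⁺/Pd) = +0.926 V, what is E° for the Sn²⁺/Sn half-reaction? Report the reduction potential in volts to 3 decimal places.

−0.138 V

In the reaction as written the Pd²⁺/Pd couple is reduced (cathode) and Sn²⁺/Sn is oxidized (anode), so E°cell = E°(Pd²⁺/Pd) − E°(Sn²⁺/Sn).
E°(Sn²⁺/Sn) = E°(cathode) − E°cell = +0.926 − (+1.064) = −0.138 V.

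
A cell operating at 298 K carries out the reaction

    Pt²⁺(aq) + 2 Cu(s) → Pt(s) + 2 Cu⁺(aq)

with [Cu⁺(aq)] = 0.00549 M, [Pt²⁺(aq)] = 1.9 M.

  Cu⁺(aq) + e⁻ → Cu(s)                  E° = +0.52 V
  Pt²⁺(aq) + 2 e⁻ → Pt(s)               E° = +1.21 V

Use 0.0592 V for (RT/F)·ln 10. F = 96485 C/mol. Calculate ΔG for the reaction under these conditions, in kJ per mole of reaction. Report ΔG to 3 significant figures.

With Pt²⁺/Pt reduced at the cathode, E°cell = +1.21 − (+0.52) = +0.69 V and n = 2.
Q = [Cu⁺(aq)]^2 / [Pt²⁺(aq)] = 1.59×10^−5, so log Q = −4.800 and E = +0.69 − (0.0592/2)(−4.800) = +0.8321 V.
ΔG = −nFE = −(2)(96485)(+0.8321) J/mol = −161 kJ/mol.

−161 kJ/mol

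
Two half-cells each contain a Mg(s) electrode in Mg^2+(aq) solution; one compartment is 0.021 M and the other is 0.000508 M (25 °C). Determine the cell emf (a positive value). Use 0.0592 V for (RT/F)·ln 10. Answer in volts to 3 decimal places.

0.048 V

For a concentration cell E°cell = 0, since both electrodes use the same couple.
The compartment with the higher Mg^2+(aq) concentration (0.021 M) acts as the cathode; ions are reduced there and produced at the dilute (0.000508 M) anode.
With n = 2, Ecell = −(0.0592/2)·log([dilute]/[conc]) = −(0.0592/2)·log(0.000508/0.021) = +0.048 V.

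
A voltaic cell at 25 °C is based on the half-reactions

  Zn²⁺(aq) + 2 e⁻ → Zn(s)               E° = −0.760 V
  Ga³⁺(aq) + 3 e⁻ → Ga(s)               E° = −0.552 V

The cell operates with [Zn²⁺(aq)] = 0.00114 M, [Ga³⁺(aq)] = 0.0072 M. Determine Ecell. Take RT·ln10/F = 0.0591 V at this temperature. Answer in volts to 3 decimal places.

Ga³⁺/Ga is reduced (cathode, E° = −0.552 V) and Zn²⁺/Zn is oxidized (anode).
E°cell = E°cat − E°an = −0.552 − (−0.760) = +0.208 V; n = 6.
For the overall reaction 2 Ga³⁺(aq) + 3 Zn(s) → 2 Ga(s) + 3 Zn²⁺(aq), Q = [Zn²⁺(aq)]^3 / [Ga³⁺(aq)]^2 = 2.86×10^−5, giving log Q = −4.544.
E = E° − (0.0591/n)·log Q = +0.208 − (0.0591/6)(−4.544) = +0.253 V.

+0.253 V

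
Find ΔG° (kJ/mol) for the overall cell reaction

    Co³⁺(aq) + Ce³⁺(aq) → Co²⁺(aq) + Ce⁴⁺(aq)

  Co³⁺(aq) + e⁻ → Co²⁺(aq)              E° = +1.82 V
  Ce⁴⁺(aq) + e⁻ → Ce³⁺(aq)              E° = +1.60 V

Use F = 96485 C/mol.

In the reaction as written Co³⁺(aq) is reduced, so the Co³⁺/Co²⁺ couple is the cathode and Ce⁴⁺/Ce³⁺ is the anode.
E°cell = +1.82 − (+1.60) = +0.22 V; balancing electrons gives n = 1.
ΔG° = −nFE°cell = −(1)(96485)(+0.22) J/mol = −21.2 kJ/mol.

−21.2 kJ/mol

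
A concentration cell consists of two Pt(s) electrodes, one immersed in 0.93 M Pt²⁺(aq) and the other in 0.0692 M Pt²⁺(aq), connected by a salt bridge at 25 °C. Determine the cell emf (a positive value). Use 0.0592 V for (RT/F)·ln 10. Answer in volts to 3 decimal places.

For a concentration cell E°cell = 0, since both electrodes use the same couple.
The compartment with the higher Pt²⁺(aq) concentration (0.93 M) acts as the cathode; ions are reduced there and produced at the dilute (0.0692 M) anode.
With n = 2, Ecell = −(0.0592/2)·log([dilute]/[conc]) = −(0.0592/2)·log(0.0692/0.93) = +0.033 V.

0.033 V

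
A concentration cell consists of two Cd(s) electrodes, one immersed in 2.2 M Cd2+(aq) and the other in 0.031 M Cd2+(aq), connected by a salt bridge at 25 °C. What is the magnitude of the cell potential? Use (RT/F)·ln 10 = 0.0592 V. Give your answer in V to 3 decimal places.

For a concentration cell E°cell = 0, since both electrodes use the same couple.
The compartment with the higher Cd2+(aq) concentration (2.2 M) acts as the cathode; ions are reduced there and produced at the dilute (0.031 M) anode.
With n = 2, Ecell = −(0.0592/2)·log([dilute]/[conc]) = −(0.0592/2)·log(0.031/2.2) = +0.055 V.

0.055 V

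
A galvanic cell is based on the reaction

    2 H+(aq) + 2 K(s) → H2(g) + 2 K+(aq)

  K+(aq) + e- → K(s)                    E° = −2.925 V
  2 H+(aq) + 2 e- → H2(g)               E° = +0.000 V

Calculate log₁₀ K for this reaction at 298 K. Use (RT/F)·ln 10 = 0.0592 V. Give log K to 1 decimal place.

The 2H⁺/H₂ couple is reduced (cathode); E°cell = +0.000 − (−2.925) = +2.925 V with n = 2.
At equilibrium E = 0, so log K = nE°cell / 0.0592 = (2)(+2.925) / 0.0592 = 98.8.

log K = 98.8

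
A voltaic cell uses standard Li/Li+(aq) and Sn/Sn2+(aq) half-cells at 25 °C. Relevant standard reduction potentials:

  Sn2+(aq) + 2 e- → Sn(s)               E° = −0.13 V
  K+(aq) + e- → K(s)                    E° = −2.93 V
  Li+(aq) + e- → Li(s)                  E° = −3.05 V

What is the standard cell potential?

Of the two couples in this cell, the one with the more positive reduction potential is reduced at the cathode: here that is Sn²⁺/Sn (−0.13 V); Li⁺/Li (−3.05 V) is the anode.
E°cell = E°(cathode) − E°(anode) = −0.13 − (−3.05) = +2.92 V.

+2.92 V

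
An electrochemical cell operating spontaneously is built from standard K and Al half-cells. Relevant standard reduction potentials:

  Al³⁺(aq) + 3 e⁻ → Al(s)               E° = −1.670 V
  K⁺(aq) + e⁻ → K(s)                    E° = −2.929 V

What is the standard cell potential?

+1.259 V

Of the two couples in this cell, the one with the more positive reduction potential is reduced at the cathode: here that is Al³⁺/Al (−1.670 V); K⁺/K (−2.929 V) is the anode.
E°cell = E°(cathode) − E°(anode) = −1.670 − (−2.929) = +1.259 V.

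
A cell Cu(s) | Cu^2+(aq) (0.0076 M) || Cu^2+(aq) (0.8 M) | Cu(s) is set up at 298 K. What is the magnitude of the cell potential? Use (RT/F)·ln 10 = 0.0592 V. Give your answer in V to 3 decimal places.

0.060 V

For a concentration cell E°cell = 0, since both electrodes use the same couple.
The compartment with the higher Cu^2+(aq) concentration (0.8 M) acts as the cathode; ions are reduced there and produced at the dilute (0.0076 M) anode.
With n = 2, Ecell = −(0.0592/2)·log([dilute]/[conc]) = −(0.0592/2)·log(0.0076/0.8) = +0.060 V.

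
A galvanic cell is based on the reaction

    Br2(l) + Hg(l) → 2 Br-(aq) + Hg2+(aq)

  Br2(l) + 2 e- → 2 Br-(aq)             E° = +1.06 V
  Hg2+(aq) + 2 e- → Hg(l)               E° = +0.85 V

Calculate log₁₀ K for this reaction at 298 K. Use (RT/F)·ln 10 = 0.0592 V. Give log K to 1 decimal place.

The Br₂/Br⁻ couple is reduced (cathode); E°cell = +1.06 − (+0.85) = +0.21 V with n = 2.
At equilibrium E = 0, so log K = nE°cell / 0.0592 = (2)(+0.21) / 0.0592 = 7.1.

log K = 7.1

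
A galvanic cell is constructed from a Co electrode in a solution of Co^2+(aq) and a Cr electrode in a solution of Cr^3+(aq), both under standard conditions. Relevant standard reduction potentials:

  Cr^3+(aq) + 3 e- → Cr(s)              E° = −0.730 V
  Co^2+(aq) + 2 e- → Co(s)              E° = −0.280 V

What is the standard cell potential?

The Co²⁺/Co couple has the higher E°, so Co ion is reduced (cathode) and Cr is oxidized (anode).
E°cell = E°(cathode) − E°(anode) = −0.280 − (−0.730) = +0.450 V.

+0.450 V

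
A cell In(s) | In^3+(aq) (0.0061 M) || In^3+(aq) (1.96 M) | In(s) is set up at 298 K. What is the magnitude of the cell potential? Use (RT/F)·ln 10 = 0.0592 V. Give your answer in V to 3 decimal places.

For a concentration cell E°cell = 0, since both electrodes use the same couple.
The compartment with the higher In^3+(aq) concentration (1.96 M) acts as the cathode; ions are reduced there and produced at the dilute (0.0061 M) anode.
With n = 3, Ecell = −(0.0592/3)·log([dilute]/[conc]) = −(0.0592/3)·log(0.0061/1.96) = +0.049 V.

0.049 V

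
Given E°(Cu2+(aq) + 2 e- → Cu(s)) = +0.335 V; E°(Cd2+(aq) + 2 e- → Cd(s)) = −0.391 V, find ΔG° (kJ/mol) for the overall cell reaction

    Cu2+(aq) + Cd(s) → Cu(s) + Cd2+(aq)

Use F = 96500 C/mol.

In the reaction as written Cu2+(aq) is reduced, so the Cu²⁺/Cu couple is the cathode and Cd²⁺/Cd is the anode.
E°cell = +0.335 − (−0.391) = +0.726 V; balancing electrons gives n = 2.
ΔG° = −nFE°cell = −(2)(96500)(+0.726) J/mol = −140 kJ/mol.

−140 kJ/mol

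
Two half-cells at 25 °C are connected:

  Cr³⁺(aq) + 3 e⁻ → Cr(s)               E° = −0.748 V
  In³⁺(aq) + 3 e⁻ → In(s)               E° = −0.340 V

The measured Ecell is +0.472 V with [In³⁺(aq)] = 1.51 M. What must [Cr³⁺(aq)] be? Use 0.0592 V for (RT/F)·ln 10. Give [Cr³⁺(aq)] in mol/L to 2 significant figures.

0.00086 M

With In³⁺/In at the cathode and Cr³⁺/Cr at the anode, E°cell = −0.340 − (−0.748) = +0.408 V (n = 3).
Rearranging E = E° − (0.0592/n)·log Q gives log Q = 3(+0.408 − (+0.472))/0.0592 = −3.243.
Balancing electrons gives In³⁺(aq) + Cr(s) → In(s) + Cr³⁺(aq); thus Q = [Cr³⁺(aq)] / [In³⁺(aq)].
Substituting the known concentrations and solving, log [Cr³⁺(aq)] = −3.064 and [Cr³⁺(aq)] = 0.00086 M.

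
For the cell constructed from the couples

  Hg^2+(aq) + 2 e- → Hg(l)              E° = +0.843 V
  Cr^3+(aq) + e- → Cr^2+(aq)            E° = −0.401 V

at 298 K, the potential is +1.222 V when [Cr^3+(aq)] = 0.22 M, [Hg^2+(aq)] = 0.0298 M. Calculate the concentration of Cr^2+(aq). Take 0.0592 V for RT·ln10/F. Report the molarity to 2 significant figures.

The Hg²⁺/Hg couple has the larger reduction potential, so it is the cathode: E°cell = +0.843 − (−0.401) = +1.244 V and n = 2.
Since E = E° − (0.0592/n)·log Q, log Q = n(E° − E)/0.0592 = 0.743.
For Hg^2+(aq) + 2 Cr^2+(aq) → Hg(l) + 2 Cr^3+(aq), the reaction quotient is Q = [Cr^3+(aq)]^2 / ([Hg^2+(aq)]·[Cr^2+(aq)]^2).
Isolating [Cr^2+(aq)] in Q = 10^{0.743} yields log [Cr^2+(aq)] = −0.266, i.e. 0.54 M.

0.54 M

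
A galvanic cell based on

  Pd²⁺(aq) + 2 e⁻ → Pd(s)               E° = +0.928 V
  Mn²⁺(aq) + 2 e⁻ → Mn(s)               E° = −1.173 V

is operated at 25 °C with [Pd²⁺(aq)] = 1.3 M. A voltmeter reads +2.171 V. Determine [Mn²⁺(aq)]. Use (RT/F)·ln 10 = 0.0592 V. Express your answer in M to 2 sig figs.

The Pd²⁺/Pd couple has the larger reduction potential, so it is the cathode: E°cell = +0.928 − (−1.173) = +2.101 V and n = 2.
Rearranging E = E° − (0.0592/n)·log Q gives log Q = 2(+2.101 − (+2.171))/0.0592 = −2.365.
Balancing electrons gives Pd²⁺(aq) + Mn(s) → Pd(s) + Mn²⁺(aq); thus Q = [Mn²⁺(aq)] / [Pd²⁺(aq)].
Substituting the known concentrations and solving, log [Mn²⁺(aq)] = −2.251 and [Mn²⁺(aq)] = 0.0056 M.

0.0056 M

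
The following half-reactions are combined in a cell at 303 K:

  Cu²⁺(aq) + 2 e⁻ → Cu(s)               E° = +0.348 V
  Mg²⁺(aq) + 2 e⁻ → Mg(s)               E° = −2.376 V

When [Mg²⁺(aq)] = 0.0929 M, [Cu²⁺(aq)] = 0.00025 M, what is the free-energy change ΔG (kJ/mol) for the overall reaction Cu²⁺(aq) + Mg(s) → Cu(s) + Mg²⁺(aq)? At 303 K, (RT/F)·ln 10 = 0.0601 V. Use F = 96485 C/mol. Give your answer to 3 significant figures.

−511 kJ/mol

The standard cell potential is +0.348 − (−2.376) = +2.724 V, with n = 2 electrons in the balanced equation.
Here Q = [Mg²⁺(aq)] / [Cu²⁺(aq)] = 372 (log Q = 2.570), giving E = +2.724 − (0.0601/2)·(2.570) = +2.6468 V.
Finally ΔG = −nFE = −(2)(96485 C/mol)(+2.6468 V) = −511 kJ/mol.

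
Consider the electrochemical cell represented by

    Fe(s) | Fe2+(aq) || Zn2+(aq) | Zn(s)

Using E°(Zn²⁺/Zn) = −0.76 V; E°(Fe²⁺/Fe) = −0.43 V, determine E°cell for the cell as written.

−0.33 V

By convention the left-hand electrode in cell notation is the anode (oxidation) and the right-hand electrode is the cathode (reduction).
E°cell = E°(right) − E°(left) = −0.76 − (−0.43) = −0.33 V.
The negative sign shows that, as written, the cell would require an external voltage to drive the reaction.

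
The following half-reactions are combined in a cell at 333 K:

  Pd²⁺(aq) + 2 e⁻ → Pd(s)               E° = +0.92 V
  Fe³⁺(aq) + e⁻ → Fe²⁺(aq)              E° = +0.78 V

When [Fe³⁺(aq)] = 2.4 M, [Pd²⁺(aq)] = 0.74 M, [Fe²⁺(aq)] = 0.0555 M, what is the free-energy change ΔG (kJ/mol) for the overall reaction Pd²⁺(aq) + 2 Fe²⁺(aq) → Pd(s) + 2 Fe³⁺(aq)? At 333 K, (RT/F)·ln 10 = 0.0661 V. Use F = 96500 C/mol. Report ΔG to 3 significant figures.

−5.31 kJ/mol

The standard cell potential is +0.92 − (+0.78) = +0.14 V, with n = 2 electrons in the balanced equation.
Q = [Fe³⁺(aq)]^2 / ([Pd²⁺(aq)]·[Fe²⁺(aq)]^2) = 2.53×10^3, so log Q = 3.403 and E = +0.14 − (0.0661/2)(3.403) = +0.0275 V.
Finally ΔG = −nFE = −(2)(96500 C/mol)(+0.0275 V) = −5.31 kJ/mol.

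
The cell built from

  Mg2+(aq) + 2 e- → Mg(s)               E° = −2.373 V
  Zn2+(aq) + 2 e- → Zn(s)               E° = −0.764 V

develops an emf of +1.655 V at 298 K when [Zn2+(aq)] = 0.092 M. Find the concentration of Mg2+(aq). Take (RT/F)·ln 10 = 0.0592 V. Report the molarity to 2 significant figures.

0.0026 M

The Zn²⁺/Zn couple has the larger reduction potential, so it is the cathode: E°cell = −0.764 − (−2.373) = +1.609 V and n = 2.
From the Nernst equation, log Q = n(E° − E)/0.0592 = 2·(+1.609 − (+1.655))/0.0592 = −1.554.
The balanced reaction is Zn2+(aq) + Mg(s) → Zn(s) + Mg2+(aq), so Q = [Mg2+(aq)] / [Zn2+(aq)].
Isolating [Mg2+(aq)] in Q = 10^{−1.554} yields log [Mg2+(aq)] = −2.590, i.e. 0.0026 M.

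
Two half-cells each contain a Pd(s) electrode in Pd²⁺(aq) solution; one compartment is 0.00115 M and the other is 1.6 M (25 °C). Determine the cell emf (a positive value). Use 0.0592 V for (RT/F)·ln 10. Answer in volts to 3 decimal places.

0.093 V

For a concentration cell E°cell = 0, since both electrodes use the same couple.
The compartment with the higher Pd²⁺(aq) concentration (1.6 M) acts as the cathode; ions are reduced there and produced at the dilute (0.00115 M) anode.
With n = 2, Ecell = −(0.0592/2)·log([dilute]/[conc]) = −(0.0592/2)·log(0.00115/1.6) = +0.093 V.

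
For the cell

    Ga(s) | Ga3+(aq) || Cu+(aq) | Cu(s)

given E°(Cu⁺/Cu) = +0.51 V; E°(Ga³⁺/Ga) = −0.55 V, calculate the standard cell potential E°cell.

+1.06 V

By convention the left-hand electrode in cell notation is the anode (oxidation) and the right-hand electrode is the cathode (reduction).
E°cell = E°(right) − E°(left) = +0.51 − (−0.55) = +1.06 V.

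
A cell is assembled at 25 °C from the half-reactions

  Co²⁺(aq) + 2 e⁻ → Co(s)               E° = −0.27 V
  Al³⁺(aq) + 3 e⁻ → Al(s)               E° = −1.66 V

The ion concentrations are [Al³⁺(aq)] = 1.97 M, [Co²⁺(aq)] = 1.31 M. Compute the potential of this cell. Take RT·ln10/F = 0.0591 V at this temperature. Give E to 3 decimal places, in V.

The Co²⁺/Co couple has the more positive E°, so it is the cathode; Al³⁺/Al is the anode.
The standard potential is −0.27 − (−1.66) = +1.39 V and the balanced reaction transfers n = 6 electrons.
The balanced reaction is 3 Co²⁺(aq) + 2 Al(s) → 3 Co(s) + 2 Al³⁺(aq), so Q = [Al³⁺(aq)]^2 / [Co²⁺(aq)]^3 = 1.73 and log Q = 0.237.
Applying E = E° − (RT ln10/nF)·log Q gives +1.39 − (0.0591/6)(0.237) = +1.388 V.

+1.388 V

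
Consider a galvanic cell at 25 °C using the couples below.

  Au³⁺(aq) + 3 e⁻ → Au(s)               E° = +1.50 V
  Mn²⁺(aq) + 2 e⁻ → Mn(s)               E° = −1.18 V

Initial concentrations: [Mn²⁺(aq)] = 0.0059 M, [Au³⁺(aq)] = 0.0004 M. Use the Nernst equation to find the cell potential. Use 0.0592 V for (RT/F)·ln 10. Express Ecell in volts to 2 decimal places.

+2.68 V

Au³⁺/Au is reduced (cathode, E° = +1.50 V) and Mn²⁺/Mn is oxidized (anode).
E°cell = +1.50 − (−1.18) = +2.68 V, with n = 6 electrons transferred.
Balancing gives 2 Au³⁺(aq) + 3 Mn(s) → 2 Au(s) + 3 Mn²⁺(aq); hence Q = [Mn²⁺(aq)]^3 / [Au³⁺(aq)]^2 = 1.28 (log Q = 0.108).
Applying E = E° − (RT ln10/nF)·log Q gives +2.68 − (0.0592/6)(0.108) = +2.68 V.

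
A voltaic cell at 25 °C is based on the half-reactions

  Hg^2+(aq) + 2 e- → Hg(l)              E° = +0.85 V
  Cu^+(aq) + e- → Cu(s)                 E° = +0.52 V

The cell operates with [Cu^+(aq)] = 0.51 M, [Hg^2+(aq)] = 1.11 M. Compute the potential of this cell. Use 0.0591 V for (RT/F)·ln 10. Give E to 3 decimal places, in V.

Since E°(Hg²⁺/Hg) > E°(Cu⁺/Cu), Hg²⁺/Hg serves as the cathode.
E°cell = +0.85 − (+0.52) = +0.33 V, with n = 2 electrons transferred.
The balanced reaction is Hg^2+(aq) + 2 Cu(s) → Hg(l) + 2 Cu^+(aq), so Q = [Cu^+(aq)]^2 / [Hg^2+(aq)] = 0.234 and log Q = −0.630.
Applying E = E° − (RT ln10/nF)·log Q gives +0.33 − (0.0591/2)(−0.630) = +0.349 V.

+0.349 V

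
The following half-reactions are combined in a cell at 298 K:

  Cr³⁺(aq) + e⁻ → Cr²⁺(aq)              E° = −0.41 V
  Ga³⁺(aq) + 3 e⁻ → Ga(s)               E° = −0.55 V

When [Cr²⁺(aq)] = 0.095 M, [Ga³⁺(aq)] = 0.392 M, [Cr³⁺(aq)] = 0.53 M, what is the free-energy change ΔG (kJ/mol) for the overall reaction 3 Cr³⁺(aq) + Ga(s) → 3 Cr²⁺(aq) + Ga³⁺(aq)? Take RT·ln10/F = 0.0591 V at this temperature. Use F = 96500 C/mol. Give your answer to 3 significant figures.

The standard cell potential is −0.41 − (−0.55) = +0.14 V, with n = 3 electrons in the balanced equation.
Q = ([Cr²⁺(aq)]^3·[Ga³⁺(aq)]) / [Cr³⁺(aq)]^3 = 0.00226, so log Q = −2.646 and E = +0.14 − (0.0591/3)(−2.646) = +0.1921 V.
Finally ΔG = −nFE = −(3)(96500 C/mol)(+0.1921 V) = −55.6 kJ/mol.

−55.6 kJ/mol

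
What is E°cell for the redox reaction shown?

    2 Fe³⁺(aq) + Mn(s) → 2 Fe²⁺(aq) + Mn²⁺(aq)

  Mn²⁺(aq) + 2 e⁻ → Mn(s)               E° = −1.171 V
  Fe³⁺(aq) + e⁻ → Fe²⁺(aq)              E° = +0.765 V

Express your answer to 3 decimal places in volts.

In the reaction as written, Fe³⁺(aq) is reduced (cathode) and Mn²⁺(aq) is produced by oxidation at the anode.
E°cell = E°(cathode) − E°(anode) = +0.765 − (−1.171) = +1.936 V.

+1.936 V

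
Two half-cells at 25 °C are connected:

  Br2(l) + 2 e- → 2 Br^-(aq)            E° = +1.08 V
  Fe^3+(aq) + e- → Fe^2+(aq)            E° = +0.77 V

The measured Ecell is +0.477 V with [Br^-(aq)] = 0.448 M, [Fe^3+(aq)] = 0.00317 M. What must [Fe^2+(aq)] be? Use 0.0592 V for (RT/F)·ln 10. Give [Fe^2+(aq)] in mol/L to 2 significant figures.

The Br₂/Br⁻ couple has the larger reduction potential, so it is the cathode: E°cell = +1.08 − (+0.77) = +0.31 V and n = 2.
Since E = E° − (0.0592/n)·log Q, log Q = n(E° − E)/0.0592 = −5.642.
For Br2(l) + 2 Fe^2+(aq) → 2 Br^-(aq) + 2 Fe^3+(aq), the reaction quotient is Q = ([Br^-(aq)]^2·[Fe^3+(aq)]^2) / [Fe^2+(aq)]^2.
Isolating [Fe^2+(aq)] in Q = 10^{−5.642} yields log [Fe^2+(aq)] = −0.027, i.e. 0.94 M.

0.94 M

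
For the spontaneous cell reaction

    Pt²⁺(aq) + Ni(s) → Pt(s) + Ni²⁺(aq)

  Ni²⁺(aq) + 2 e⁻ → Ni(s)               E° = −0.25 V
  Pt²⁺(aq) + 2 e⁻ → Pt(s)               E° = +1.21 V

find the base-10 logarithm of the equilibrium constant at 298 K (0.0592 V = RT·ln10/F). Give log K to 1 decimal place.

The Pt²⁺/Pt couple is reduced (cathode); E°cell = +1.21 − (−0.25) = +1.46 V with n = 2.
At equilibrium E = 0, so log K = nE°cell / 0.0592 = (2)(+1.46) / 0.0592 = 49.3.

log K = 49.3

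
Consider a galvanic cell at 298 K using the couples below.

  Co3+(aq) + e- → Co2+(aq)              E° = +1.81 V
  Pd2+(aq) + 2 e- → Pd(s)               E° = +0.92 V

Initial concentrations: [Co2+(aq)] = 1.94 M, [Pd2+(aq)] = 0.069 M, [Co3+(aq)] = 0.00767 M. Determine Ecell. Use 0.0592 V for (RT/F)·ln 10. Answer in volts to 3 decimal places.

+0.782 V

The Co³⁺/Co²⁺ couple has the more positive E°, so it is the cathode; Pd²⁺/Pd is the anode.
E°cell = +1.81 − (+0.92) = +0.89 V, with n = 2 electrons transferred.
The balanced reaction is 2 Co3+(aq) + Pd(s) → 2 Co2+(aq) + Pd2+(aq), so Q = ([Co2+(aq)]^2·[Pd2+(aq)]) / [Co3+(aq)]^2 = 4.41×10^3 and log Q = 3.645.
By the Nernst equation, E = +0.89 − (0.0592/2)·(3.645) = +0.782 V.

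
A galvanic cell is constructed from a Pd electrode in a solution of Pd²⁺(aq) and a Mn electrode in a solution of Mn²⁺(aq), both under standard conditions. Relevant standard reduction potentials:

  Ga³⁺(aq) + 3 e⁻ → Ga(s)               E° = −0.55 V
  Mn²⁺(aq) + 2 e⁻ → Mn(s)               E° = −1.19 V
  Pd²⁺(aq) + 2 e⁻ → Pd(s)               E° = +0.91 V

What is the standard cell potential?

+2.10 V

Of the two couples in this cell, the one with the more positive reduction potential is reduced at the cathode: here that is Pd²⁺/Pd (+0.91 V); Mn²⁺/Mn (−1.19 V) is the anode.
E°cell = E°(cathode) − E°(anode) = +0.91 − (−1.19) = +2.10 V.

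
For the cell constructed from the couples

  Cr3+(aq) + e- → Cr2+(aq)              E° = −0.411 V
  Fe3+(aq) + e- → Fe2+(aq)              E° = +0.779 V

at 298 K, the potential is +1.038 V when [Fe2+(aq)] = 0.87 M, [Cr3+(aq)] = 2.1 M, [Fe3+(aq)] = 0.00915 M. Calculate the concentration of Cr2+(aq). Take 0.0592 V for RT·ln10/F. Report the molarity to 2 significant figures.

With Fe³⁺/Fe²⁺ at the cathode and Cr³⁺/Cr²⁺ at the anode, E°cell = +0.779 − (−0.411) = +1.190 V (n = 1).
Since E = E° − (0.0592/n)·log Q, log Q = n(E° − E)/0.0592 = 2.568.
The balanced reaction is Fe3+(aq) + Cr2+(aq) → Fe2+(aq) + Cr3+(aq), so Q = ([Fe2+(aq)]·[Cr3+(aq)]) / ([Fe3+(aq)]·[Cr2+(aq)]).
Substituting the known concentrations and solving, log [Cr2+(aq)] = −0.268 and [Cr2+(aq)] = 0.54 M.

0.54 M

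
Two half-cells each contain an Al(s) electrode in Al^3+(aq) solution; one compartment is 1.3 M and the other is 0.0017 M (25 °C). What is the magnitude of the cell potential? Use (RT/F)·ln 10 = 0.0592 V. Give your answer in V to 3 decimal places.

For a concentration cell E°cell = 0, since both electrodes use the same couple.
The compartment with the higher Al^3+(aq) concentration (1.3 M) acts as the cathode; ions are reduced there and produced at the dilute (0.0017 M) anode.
With n = 3, Ecell = −(0.0592/3)·log([dilute]/[conc]) = −(0.0592/3)·log(0.0017/1.3) = +0.057 V.

0.057 V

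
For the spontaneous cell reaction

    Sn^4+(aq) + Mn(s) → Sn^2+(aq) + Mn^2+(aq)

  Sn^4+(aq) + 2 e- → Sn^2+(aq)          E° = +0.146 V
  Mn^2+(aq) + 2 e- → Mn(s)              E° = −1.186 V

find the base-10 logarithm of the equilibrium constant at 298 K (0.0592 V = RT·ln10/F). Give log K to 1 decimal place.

The Sn⁴⁺/Sn²⁺ couple is reduced (cathode); E°cell = +0.146 − (−1.186) = +1.332 V with n = 2.
At equilibrium E = 0, so log K = nE°cell / 0.0592 = (2)(+1.332) / 0.0592 = 45.0.

log K = 45.0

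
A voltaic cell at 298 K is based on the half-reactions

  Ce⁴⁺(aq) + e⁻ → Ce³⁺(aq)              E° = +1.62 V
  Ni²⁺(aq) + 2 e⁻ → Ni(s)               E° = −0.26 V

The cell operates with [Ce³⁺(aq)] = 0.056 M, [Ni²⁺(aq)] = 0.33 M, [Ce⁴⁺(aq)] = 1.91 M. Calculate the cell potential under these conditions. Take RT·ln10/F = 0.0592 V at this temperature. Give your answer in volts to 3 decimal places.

+1.985 V

Since E°(Ce⁴⁺/Ce³⁺) > E°(Ni²⁺/Ni), Ce⁴⁺/Ce³⁺ serves as the cathode.
E°cell = +1.62 − (−0.26) = +1.88 V, with n = 2 electrons transferred.
Balancing gives 2 Ce⁴⁺(aq) + Ni(s) → 2 Ce³⁺(aq) + Ni²⁺(aq); hence Q = ([Ce³⁺(aq)]^2·[Ni²⁺(aq)]) / [Ce⁴⁺(aq)]^2 = 0.000284 (log Q = −3.547).
By the Nernst equation, E = +1.88 − (0.0592/2)·(−3.547) = +1.985 V.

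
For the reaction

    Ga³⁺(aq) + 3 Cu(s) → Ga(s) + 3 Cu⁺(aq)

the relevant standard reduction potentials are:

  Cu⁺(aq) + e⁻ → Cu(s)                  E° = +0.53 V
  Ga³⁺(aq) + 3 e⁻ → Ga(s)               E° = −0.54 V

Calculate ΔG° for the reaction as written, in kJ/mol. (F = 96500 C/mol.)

In the reaction as written Ga³⁺(aq) is reduced, so the Ga³⁺/Ga couple is the cathode and Cu⁺/Cu is the anode.
E°cell = −0.54 − (+0.53) = −1.07 V; balancing electrons gives n = 3.
ΔG° = −nFE°cell = −(3)(96500)(−1.07) J/mol = +310 kJ/mol.

+310 kJ/mol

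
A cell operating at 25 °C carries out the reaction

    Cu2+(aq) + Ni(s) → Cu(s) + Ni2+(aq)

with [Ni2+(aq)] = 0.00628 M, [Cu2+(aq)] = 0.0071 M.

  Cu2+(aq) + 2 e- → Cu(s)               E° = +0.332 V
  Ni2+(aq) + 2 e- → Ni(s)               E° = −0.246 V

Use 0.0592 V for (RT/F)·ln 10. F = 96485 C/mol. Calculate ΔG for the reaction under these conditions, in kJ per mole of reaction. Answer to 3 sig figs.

The standard cell potential is +0.332 − (−0.246) = +0.578 V, with n = 2 electrons in the balanced equation.
Q = [Ni2+(aq)] / [Cu2+(aq)] = 0.885, so log Q = −0.053 and E = +0.578 − (0.0592/2)(−0.053) = +0.5796 V.
ΔG = −nFE = −(2)(96485)(+0.5796) J/mol = −112 kJ/mol.

−112 kJ/mol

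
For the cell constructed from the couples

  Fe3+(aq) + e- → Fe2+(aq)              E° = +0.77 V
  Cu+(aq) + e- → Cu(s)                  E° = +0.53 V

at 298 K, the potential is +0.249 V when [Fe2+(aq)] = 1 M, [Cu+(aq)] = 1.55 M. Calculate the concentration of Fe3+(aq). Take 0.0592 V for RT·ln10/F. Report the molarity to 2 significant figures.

The Fe³⁺/Fe²⁺ couple has the larger reduction potential, so it is the cathode: E°cell = +0.77 − (+0.53) = +0.24 V and n = 1.
Since E = E° − (0.0592/n)·log Q, log Q = n(E° − E)/0.0592 = −0.152.
For Fe3+(aq) + Cu(s) → Fe2+(aq) + Cu+(aq), the reaction quotient is Q = ([Fe2+(aq)]·[Cu+(aq)]) / [Fe3+(aq)].
Solving for the unknown gives log [Fe3+(aq)] = 0.342, so [Fe3+(aq)] ≈ 2.2 M.

2.2 M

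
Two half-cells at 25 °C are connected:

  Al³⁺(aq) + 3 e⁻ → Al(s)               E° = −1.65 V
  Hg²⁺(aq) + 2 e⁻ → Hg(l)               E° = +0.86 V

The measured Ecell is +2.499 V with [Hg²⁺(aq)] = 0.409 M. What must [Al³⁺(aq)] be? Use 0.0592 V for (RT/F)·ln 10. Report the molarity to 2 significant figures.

0.94 M

Hg²⁺/Hg is the cathode (higher E°); E°cell = +0.86 − (−1.65) = +2.51 V with n = 6.
Since E = E° − (0.0592/n)·log Q, log Q = n(E° − E)/0.0592 = 1.115.
Balancing electrons gives 3 Hg²⁺(aq) + 2 Al(s) → 3 Hg(l) + 2 Al³⁺(aq); thus Q = [Al³⁺(aq)]^2 / [Hg²⁺(aq)]^3.
Solving for the unknown gives log [Al³⁺(aq)] = −0.025, so [Al³⁺(aq)] ≈ 0.94 M.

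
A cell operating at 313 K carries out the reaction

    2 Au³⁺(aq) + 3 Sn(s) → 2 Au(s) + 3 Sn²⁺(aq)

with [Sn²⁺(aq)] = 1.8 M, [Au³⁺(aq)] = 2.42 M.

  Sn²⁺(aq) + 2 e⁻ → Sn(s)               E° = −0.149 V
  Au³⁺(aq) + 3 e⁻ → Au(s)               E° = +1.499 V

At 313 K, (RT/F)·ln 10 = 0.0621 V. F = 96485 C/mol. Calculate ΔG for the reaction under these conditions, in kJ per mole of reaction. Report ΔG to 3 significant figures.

The standard cell potential is +1.499 − (−0.149) = +1.648 V, with n = 6 electrons in the balanced equation.
Q = [Sn²⁺(aq)]^3 / [Au³⁺(aq)]^2 = 0.996, so log Q = −0.002 and E = +1.648 − (0.0621/6)(−0.002) = +1.6480 V.
Then ΔG = −nFE = −6 × 96485 × +1.6480 J/mol = −954 kJ/mol.

−954 kJ/mol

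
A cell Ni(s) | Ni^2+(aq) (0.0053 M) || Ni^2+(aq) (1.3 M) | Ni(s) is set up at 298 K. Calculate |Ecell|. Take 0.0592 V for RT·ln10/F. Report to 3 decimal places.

0.071 V

For a concentration cell E°cell = 0, since both electrodes use the same couple.
The compartment with the higher Ni^2+(aq) concentration (1.3 M) acts as the cathode; ions are reduced there and produced at the dilute (0.0053 M) anode.
With n = 2, Ecell = −(0.0592/2)·log([dilute]/[conc]) = −(0.0592/2)·log(0.0053/1.3) = +0.071 V.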